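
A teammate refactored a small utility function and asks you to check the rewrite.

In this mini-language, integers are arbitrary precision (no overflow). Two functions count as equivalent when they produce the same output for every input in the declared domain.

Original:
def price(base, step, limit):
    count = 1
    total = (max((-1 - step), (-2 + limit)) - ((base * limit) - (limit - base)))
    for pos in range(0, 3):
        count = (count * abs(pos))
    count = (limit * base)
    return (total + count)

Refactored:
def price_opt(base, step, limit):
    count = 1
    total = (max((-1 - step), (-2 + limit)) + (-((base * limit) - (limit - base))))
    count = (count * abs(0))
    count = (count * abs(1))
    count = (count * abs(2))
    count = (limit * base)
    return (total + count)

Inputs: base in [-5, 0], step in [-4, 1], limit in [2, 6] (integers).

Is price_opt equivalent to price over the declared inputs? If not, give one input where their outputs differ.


Reading the diff, among the changes: loop structure differs; statement counts differ; arithmetic usage differs; constant usage differs; min/max/abs usage differs; local variable names differ.
One worked example (base=0, step=-1, limit=5) — price: count=1, then total=8, then (pos=0), then count=0, then (pos=1), then count=0, then (pos=2), then count=0, then count=0, then returns 8; price_opt: count=1, then total=8, then count=0, then count=0, then count=0, then count=0, then returns 8; agreement on 8.
Across all 180 domain points the two functions coincide.
verdict: equivalent


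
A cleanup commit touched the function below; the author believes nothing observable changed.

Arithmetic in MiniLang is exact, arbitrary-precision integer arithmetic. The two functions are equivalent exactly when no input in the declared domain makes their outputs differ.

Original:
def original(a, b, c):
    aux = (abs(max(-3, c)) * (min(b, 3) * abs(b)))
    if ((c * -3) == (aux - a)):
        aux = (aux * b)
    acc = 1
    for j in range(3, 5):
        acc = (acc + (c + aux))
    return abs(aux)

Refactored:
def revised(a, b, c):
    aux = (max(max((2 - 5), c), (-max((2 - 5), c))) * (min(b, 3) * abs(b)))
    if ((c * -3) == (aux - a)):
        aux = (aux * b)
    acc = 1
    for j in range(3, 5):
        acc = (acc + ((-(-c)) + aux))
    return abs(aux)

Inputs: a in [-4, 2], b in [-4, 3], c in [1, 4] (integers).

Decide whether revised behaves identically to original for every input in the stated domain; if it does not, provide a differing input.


The two versions differ — the changes include min/max/abs usage differs; constant usage differs; arithmetic usage differs.
One worked example (a=1, b=-1, c=1) — original: aux becomes -1; next ((c * -3) == (aux - a)) evaluates to false; next acc becomes 1; next at j=3:; next acc becomes 1; next at j=4:; next acc becomes 1; next final value 1; revised: aux becomes -1; next ((c * -3) == (aux - a)) evaluates to false; next acc becomes 1; next at j=3:; next acc becomes 1; next at j=4:; next acc becomes 1; next final value 1; agreement on 1.
Checked all 224 inputs in the declared domain: the outputs agree on every one.
verdict: equivalent


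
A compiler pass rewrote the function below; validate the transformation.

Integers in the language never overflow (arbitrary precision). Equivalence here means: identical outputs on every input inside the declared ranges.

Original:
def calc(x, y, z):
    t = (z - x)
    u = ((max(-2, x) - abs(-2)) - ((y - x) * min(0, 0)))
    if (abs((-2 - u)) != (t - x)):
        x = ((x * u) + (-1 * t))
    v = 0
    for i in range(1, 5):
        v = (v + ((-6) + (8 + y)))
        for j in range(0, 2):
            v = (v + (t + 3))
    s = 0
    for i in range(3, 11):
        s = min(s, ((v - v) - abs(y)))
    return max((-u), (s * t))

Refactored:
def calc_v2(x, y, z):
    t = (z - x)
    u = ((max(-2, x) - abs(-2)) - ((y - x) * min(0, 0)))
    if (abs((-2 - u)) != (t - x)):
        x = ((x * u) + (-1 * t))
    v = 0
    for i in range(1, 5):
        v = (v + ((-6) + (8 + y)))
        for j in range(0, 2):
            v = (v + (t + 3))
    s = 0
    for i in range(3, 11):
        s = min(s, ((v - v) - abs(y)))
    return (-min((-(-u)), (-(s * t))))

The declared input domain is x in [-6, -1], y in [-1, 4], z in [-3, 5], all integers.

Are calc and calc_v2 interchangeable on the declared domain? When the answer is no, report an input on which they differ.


Reading the diff, among the changes: min/max/abs usage differs.
Spot check at x=-3, y=-1, z=-1 — calc: t becomes 2; next u becomes -4; next (abs((-2 - u)) != (t - x)) evaluates to true; next x becomes 10; next v becomes 0; next at i=1:; next v becomes 1; next at j=0:; next v becomes 6; next at j=1:; next v becomes 11; next at i=2:; next v becomes 12; next at j=0:; next v becomes 17; next at j=1:; next v becomes 22; next at i=3:; next v becomes 23; next at j=0:; next v becomes 28; next at j=1:; next v becomes 33; next at i=4:; next v becomes 34; next at j=0:; next v becomes 39; next at j=1:; next v becomes 44; next s becomes 0; next at i=3:; next s becomes -1; next at i=4:; next s becomes -1; next at i=5:; next s becomes -1; next at i=6:; next s becomes -1; next at i=7:; next s becomes -1; next at i=8:; next s becomes -1; next at i=9:; next s becomes -1; next at i=10:; next s becomes -1; next final value 4. calc_v2: t becomes 2; next u becomes -4; next (abs((-2 - u)) != (t - x)) evaluates to true; next x becomes 10; next v becomes 0; next at i=1:; next v becomes 1; next at j=0:; next v becomes 6; next at j=1:; next v becomes 11; next at i=2:; next v becomes 12; next at j=0:; next v becomes 17; next at j=1:; next v becomes 22; next at i=3:; next v becomes 23; next at j=0:; next v becomes 28; next at j=1:; next v becomes 33; next at i=4:; next v becomes 34; next at j=0:; next v becomes 39; next at j=1:; next v becomes 44; next s becomes 0; next at i=3:; next s becomes -1; next at i=4:; next s becomes -1; next at i=5:; next s becomes -1; next at i=6:; next s becomes -1; next at i=7:; next s becomes -1; next at i=8:; next s becomes -1; next at i=9:; next s becomes -1; next at i=10:; next s becomes -1; next final value 4. Both give 4.
An exhaustive pass over the 324 declared inputs shows identical outputs.
verdict: equivalent


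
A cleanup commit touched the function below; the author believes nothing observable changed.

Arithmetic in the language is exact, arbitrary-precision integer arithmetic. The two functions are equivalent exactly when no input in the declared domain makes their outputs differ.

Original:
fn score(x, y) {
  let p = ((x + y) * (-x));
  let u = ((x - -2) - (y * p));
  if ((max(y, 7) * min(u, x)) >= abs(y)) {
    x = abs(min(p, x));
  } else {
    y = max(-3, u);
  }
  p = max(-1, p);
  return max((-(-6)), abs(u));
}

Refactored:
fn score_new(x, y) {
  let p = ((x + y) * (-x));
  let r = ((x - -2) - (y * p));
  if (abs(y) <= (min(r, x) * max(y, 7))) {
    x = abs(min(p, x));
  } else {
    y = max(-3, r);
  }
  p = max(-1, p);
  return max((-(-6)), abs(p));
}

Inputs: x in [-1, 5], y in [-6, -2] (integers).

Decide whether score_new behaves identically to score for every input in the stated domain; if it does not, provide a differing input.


At x=-1, y=-6: score gives 41, score_new gives 6.
verdict: not equivalent; witness: x=-1, y=-6


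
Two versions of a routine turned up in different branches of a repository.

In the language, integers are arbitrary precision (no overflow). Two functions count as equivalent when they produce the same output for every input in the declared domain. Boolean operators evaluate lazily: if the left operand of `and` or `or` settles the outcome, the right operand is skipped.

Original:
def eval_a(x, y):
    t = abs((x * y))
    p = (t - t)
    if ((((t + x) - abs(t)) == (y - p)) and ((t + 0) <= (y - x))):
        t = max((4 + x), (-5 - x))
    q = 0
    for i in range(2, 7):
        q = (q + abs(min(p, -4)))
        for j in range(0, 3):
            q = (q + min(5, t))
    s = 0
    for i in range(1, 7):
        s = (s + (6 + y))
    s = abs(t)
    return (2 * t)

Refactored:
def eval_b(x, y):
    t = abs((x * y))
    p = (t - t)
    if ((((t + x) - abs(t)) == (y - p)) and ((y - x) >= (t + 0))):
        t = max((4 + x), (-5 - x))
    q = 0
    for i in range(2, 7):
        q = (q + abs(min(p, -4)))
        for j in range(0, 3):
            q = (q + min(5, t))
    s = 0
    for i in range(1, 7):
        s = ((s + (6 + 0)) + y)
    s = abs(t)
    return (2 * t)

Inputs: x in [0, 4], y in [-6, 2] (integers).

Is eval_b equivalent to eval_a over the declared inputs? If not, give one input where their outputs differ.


This is a faithful refactor — arithmetic usage differs; and comparison usage differs; and constant usage differs, but the computed results match everywhere.
One worked example (x=1, y=-4) — eval_a: t=4, then p=0, then ((((t + x) - abs(t)) == (y - p)) and ((t + 0) <= (y - x))) is false, then q=0, then (i=2), then q=4, then (j=0), then q=8, then (j=1), then q=12, then (j=2), then q=16, then (i=3), then q=20, then (j=0), then q=24, then (j=1), then q=28, then (j=2), then q=32, then (i=4), then q=36, then (j=0), then q=40, then (j=1), then q=44, then (j=2), then q=48, then (i=5), then q=52, then (j=0), then q=56, then (j=1), then q=60, then (j=2), then q=64, then (i=6), then q=68, then (j=0), then q=72, then (j=1), then q=76, then (j=2), then q=80, then s=0, then (i=1), then s=2, then (i=2), then s=4, then (i=3), then s=6, then (i=4), then s=8, then (i=5), then s=10, then (i=6), then s=12, then s=4, then returns 8; eval_b: t=4, then p=0, then ((((t + x) - abs(t)) == (y - p)) and ((y - x) >= (t + 0))) is false, then q=0, then (i=2), then q=4, then (j=0), then q=8, then (j=1), then q=12, then (j=2), then q=16, then (i=3), then q=20, then (j=0), then q=24, then (j=1), then q=28, then (j=2), then q=32, then (i=4), then q=36, then (j=0), then q=40, then (j=1), then q=44, then (j=2), then q=48, then (i=5), then q=52, then (j=0), then q=56, then (j=1), then q=60, then (j=2), then q=64, then (i=6), then q=68, then (j=0), then q=72, then (j=1), then q=76, then (j=2), then q=80, then s=0, then (i=1), then s=2, then (i=2), then s=4, then (i=3), then s=6, then (i=4), then s=8, then (i=5), then s=10, then (i=6), then s=12, then s=4, then returns 8; agreement on 8.
Sweeping the whole domain (45 inputs) finds no disagreement.
verdict: equivalent


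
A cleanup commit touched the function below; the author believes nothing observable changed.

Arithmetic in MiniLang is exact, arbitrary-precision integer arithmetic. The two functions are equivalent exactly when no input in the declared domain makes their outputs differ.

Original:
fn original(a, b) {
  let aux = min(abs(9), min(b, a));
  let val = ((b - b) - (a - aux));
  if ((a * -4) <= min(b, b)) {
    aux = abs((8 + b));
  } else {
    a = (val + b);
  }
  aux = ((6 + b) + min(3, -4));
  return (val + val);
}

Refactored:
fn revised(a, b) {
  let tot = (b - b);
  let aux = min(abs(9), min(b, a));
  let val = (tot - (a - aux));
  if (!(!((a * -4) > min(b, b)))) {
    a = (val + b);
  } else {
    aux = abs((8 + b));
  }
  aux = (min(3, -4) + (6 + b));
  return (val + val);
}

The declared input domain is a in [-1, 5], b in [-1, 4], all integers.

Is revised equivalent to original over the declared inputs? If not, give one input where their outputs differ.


Reading the diff, among the changes: local variable names differ, statement counts differ, comparison usage differs, boolean connective usage differs.
One worked example (a=5, b=-1) — original: aux := -1 | val := -6 | ((a * -4) <= min(b, b)): true | aux := 7 | aux := 1 | result -12; revised: tot := 0 | aux := -1 | val := -6 | (!(!((a * -4) > min(b, b)))): false | aux := 7 | aux := 1 | result -12; agreement on -12.
Every one of the 42 inputs gives matching results.
verdict: equivalent


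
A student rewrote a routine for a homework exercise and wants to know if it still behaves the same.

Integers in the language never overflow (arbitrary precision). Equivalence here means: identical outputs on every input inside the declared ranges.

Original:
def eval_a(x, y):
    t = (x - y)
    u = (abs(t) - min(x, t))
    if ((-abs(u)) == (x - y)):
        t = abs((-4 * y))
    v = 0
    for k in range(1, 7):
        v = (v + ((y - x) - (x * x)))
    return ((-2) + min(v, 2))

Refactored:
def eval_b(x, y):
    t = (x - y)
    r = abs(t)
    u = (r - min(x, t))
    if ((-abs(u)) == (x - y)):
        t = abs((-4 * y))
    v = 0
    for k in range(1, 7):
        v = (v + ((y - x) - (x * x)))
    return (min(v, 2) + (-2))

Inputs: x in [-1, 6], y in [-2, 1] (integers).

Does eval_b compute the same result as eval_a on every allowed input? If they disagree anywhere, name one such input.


Behavior is preserved: although statement counts differ, local variable names differ, the outputs never diverge.
One worked example (x=5, y=-2) — eval_a: t=7, then u=2, then ((-abs(u)) == (x - y)) is false, then v=0, then (k=1), then v=-32, then (k=2), then v=-64, then (k=3), then v=-96, then (k=4), then v=-128, then (k=5), then v=-160, then (k=6), then v=-192, then returns -194; eval_b: t=7, then r=7, then u=2, then ((-abs(u)) == (x - y)) is false, then v=0, then (k=1), then v=-32, then (k=2), then v=-64, then (k=3), then v=-96, then (k=4), then v=-128, then (k=5), then v=-160, then (k=6), then v=-192, then returns -194; agreement on -194.
An exhaustive pass over the 32 declared inputs shows identical outputs.
verdict: equivalent


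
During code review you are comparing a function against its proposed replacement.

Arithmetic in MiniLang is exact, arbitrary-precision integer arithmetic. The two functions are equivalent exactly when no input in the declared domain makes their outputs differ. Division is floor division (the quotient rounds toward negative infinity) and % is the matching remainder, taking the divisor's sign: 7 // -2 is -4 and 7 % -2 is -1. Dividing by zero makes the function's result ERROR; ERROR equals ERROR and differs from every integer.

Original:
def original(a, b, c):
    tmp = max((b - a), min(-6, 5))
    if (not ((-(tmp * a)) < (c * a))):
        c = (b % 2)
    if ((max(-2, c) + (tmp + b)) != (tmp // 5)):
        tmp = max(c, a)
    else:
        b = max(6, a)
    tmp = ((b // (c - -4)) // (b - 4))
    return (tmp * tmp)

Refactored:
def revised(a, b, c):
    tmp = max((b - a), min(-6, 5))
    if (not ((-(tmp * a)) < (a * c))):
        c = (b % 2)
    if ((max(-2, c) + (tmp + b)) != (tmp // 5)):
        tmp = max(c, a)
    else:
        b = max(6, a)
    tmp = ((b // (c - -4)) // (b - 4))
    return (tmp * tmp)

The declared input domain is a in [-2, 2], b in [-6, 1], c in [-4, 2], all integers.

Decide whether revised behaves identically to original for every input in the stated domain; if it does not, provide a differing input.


This is a faithful refactor — same computation, different form, but the computed results match everywhere.
Spot check at a=2, b=-5, c=-2 — original: tmp becomes -6; next (not ((-(tmp * a)) < (c * a))) evaluates to true; next c becomes 1; next ((max(-2, c) + (tmp + b)) != (tmp // 5)) evaluates to true; next tmp becomes 2; next tmp becomes 0; next final value 0. revised: tmp becomes -6; next (not ((-(tmp * a)) < (a * c))) evaluates to true; next c becomes 1; next ((max(-2, c) + (tmp + b)) != (tmp // 5)) evaluates to true; next tmp becomes 2; next tmp becomes 0; next final value 0. Both give 0.
An exhaustive pass over the 280 declared inputs shows identical outputs.
verdict: equivalent


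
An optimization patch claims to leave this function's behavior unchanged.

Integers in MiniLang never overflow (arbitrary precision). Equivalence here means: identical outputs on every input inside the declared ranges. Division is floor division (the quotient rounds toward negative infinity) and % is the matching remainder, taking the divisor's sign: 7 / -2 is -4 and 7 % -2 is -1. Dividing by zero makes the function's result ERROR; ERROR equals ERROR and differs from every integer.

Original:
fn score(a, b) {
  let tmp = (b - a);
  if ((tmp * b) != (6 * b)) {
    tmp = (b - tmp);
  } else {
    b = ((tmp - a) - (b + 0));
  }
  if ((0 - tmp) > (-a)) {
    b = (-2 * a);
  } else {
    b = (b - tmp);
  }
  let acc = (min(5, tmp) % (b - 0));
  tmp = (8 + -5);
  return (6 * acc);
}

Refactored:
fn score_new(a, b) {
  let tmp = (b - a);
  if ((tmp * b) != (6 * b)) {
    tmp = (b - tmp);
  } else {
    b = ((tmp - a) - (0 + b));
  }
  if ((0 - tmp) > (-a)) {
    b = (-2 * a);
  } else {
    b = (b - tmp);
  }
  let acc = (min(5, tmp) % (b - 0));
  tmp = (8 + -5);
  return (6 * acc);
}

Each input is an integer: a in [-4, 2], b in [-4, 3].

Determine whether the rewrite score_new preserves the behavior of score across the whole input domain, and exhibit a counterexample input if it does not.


Comparing the listings, the differences include: same computation, different form.
One worked example (a=-1, b=-1) — score: tmp becomes 0; next ((tmp * b) != (6 * b)) evaluates to true; next tmp becomes -1; next ((0 - tmp) > (-a)) evaluates to false; next b becomes 0; next hits division by zero so the output is ERROR; score_new: tmp becomes 0; next ((tmp * b) != (6 * b)) evaluates to true; next tmp becomes -1; next ((0 - tmp) > (-a)) evaluates to false; next b becomes 0; next hits division by zero so the output is ERROR; agreement on ERROR.
Checked all 56 inputs in the declared domain: the outputs agree on every one.
verdict: equivalent


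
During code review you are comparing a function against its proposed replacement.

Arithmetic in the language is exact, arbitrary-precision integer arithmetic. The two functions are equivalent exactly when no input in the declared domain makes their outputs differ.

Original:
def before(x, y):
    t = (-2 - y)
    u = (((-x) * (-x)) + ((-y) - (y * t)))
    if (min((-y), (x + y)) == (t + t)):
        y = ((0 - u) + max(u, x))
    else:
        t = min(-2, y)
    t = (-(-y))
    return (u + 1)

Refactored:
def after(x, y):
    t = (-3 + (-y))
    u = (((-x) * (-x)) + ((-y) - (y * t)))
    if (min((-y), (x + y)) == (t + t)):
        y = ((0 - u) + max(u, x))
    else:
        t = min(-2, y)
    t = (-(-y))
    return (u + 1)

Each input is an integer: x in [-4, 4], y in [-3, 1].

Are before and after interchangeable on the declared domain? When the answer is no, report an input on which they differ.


There is a counterexample at x=-4, y=-3: 23 on one side, 20 on the other.
before: t := 1 | u := 22 | (min((-y), (x + y)) == (t + t)): false | t := -3 | t := -3 | result 23
after: t := 0 | u := 19 | (min((-y), (x + y)) == (t + t)): false | t := -3 | t := -3 | result 20
verdict: not equivalent; witness: x=-4, y=-3


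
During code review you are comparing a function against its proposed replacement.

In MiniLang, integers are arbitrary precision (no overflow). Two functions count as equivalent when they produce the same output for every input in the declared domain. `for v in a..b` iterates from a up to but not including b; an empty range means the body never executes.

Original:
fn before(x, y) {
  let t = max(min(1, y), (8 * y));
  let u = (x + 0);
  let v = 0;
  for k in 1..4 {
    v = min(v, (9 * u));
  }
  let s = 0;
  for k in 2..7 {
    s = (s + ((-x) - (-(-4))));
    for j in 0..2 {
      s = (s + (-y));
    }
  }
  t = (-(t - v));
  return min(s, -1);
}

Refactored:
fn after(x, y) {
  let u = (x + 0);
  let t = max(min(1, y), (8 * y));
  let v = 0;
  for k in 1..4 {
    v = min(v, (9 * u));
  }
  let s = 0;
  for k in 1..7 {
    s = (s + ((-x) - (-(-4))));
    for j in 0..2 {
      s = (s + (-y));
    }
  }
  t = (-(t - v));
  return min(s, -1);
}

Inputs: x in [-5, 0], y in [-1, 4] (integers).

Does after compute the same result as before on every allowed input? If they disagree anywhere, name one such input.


Take x=-5, y=1.
before: t = 8; u = -5; v = 0; [k=1]; v = -45; [k=2]; v = -45; [k=3]; v = -45; s = 0; [k=2]; s = 1; [j=0]; s = 0; [j=1]; s = -1; [k=3]; s = 0; [j=0]; s = -1; [j=1]; s = -2; [k=4]; s = -1; [j=0]; s = -2; [j=1]; s = -3; [k=5]; s = -2; [j=0]; s = -3; [j=1]; s = -4; [k=6]; s = -3; [j=0]; s = -4; [j=1]; s = -5; t = -53; return -5
after: u = -5; t = 8; v = 0; [k=1]; v = -45; [k=2]; v = -45; [k=3]; v = -45; s = 0; [k=1]; s = 1; [j=0]; s = 0; [j=1]; s = -1; [k=2]; s = 0; [j=0]; s = -1; [j=1]; s = -2; [k=3]; s = -1; [j=0]; s = -2; [j=1]; s = -3; [k=4]; s = -2; [j=0]; s = -3; [j=1]; s = -4; [k=5]; s = -3; [j=0]; s = -4; [j=1]; s = -5; [k=6]; s = -4; [j=0]; s = -5; [j=1]; s = -6; t = -53; return -6
-5 != -6, so the rewrite changes behavior.
verdict: not equivalent; witness: x=-5, y=1


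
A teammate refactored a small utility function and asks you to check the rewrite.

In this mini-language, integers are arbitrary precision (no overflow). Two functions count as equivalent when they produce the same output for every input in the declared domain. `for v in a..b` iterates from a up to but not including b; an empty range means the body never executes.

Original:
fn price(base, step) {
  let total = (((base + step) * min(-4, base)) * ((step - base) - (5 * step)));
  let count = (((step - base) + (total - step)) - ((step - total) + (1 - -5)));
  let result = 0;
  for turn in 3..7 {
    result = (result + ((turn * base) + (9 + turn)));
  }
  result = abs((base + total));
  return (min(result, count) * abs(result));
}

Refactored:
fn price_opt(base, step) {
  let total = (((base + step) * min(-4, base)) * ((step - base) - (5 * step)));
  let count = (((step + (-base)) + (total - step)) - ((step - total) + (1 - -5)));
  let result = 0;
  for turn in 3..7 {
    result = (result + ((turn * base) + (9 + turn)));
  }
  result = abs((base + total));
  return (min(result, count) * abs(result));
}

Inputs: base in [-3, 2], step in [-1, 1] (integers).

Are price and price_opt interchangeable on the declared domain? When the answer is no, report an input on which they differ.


This is a faithful refactor — arithmetic usage differs, but the computed results match everywhere.
As a probe, take base=-1, step=1: price runs total := 0 | count := -6 | result := 0 | iter turn=3: | result := 9 | iter turn=4: | result := 18 | iter turn=5: | result := 27 | iter turn=6: | result := 36 | result := 1 | result -6; price_opt runs total := 0 | count := -6 | result := 0 | iter turn=3: | result := 9 | iter turn=4: | result := 18 | iter turn=5: | result := 27 | iter turn=6: | result := 36 | result := 1 | result -6; both end at -6.
Sweeping the whole domain (18 inputs) finds no disagreement.
verdict: equivalent


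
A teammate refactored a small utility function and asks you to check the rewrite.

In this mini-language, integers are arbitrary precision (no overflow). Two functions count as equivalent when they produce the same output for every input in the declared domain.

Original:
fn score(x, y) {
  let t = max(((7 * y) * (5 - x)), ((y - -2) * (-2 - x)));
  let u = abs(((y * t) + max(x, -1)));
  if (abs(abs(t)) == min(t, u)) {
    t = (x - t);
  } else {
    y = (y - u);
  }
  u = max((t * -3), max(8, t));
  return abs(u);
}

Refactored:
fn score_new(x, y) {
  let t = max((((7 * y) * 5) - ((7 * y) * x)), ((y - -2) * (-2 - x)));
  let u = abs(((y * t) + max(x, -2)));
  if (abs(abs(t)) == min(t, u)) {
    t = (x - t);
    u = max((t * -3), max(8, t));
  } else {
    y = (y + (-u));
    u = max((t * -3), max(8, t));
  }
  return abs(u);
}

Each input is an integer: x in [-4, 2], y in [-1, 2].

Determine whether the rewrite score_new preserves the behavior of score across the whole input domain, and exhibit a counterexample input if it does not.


There is a counterexample at x=-3, y=0: 8 on one side, 15 on the other.
score: t becomes 2; next u becomes 1; next (abs(abs(t)) == min(t, u)) evaluates to false; next y becomes -1; next u becomes 8; next final value 8
score_new: t becomes 2; next u becomes 2; next (abs(abs(t)) == min(t, u)) evaluates to true; next t becomes -5; next u becomes 15; next final value 15
verdict: not equivalent; witness: x=-3, y=0


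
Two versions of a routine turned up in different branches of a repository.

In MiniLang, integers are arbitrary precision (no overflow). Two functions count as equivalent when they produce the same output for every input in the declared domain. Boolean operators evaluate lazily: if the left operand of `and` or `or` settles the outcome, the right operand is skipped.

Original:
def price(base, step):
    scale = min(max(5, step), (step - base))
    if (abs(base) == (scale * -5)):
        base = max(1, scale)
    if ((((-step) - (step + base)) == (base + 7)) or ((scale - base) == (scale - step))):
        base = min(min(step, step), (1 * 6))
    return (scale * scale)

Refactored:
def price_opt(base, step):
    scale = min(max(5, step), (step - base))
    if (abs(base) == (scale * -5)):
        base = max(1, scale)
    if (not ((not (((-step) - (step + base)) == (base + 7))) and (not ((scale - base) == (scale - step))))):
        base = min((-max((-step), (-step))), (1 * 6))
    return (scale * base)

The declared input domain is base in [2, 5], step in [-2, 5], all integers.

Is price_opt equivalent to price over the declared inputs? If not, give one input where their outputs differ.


There is a counterexample at base=2, step=-2: 16 on one side, -8 on the other.
price: scale = -4; (abs(base) == (scale * -5)) -> false; ((((-step) - (step + base)) == (base + 7)) or ((scale - base) == (scale - step))) -> false; return 16
price_opt: scale = -4; (abs(base) == (scale * -5)) -> false; (not ((not (((-step) - (step + base)) == (base + 7))) and (not ((scale - base) == (scale - step))))) -> false; return -8
verdict: not equivalent; witness: base=2, step=-2


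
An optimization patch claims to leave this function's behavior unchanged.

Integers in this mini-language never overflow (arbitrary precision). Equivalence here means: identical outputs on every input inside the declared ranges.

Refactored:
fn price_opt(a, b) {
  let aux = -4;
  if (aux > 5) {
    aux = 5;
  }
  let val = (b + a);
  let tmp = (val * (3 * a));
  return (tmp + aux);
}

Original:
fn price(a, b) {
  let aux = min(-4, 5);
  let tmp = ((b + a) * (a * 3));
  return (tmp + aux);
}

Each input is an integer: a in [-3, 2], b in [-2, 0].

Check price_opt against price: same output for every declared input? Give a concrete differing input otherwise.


Behavior is preserved: although statement counts differ, and comparison usage differs, and branching structure differs, and constant usage differs, and local variable names differ, and min/max/abs usage differs, the outputs never diverge.
As a probe, take a=-3, b=0: price runs aux=-4, then tmp=27, then returns 23; price_opt runs aux=-4, then (aux > 5) is false, then val=-3, then tmp=27, then returns 23; both end at 23.
Sweeping the whole domain (18 inputs) finds no disagreement.
verdict: equivalent


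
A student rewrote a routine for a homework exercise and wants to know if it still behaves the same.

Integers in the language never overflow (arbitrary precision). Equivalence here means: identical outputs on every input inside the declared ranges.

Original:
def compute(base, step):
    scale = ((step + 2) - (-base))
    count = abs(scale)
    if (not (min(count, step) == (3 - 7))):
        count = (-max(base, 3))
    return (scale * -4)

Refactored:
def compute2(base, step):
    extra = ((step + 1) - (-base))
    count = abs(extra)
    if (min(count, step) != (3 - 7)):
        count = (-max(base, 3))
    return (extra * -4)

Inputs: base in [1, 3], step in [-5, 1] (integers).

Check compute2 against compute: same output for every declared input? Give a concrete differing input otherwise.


Run the pair on base=1, step=-5.
compute: scale=-2, then count=2, then (not (min(count, step) == (3 - 7))) is true, then count=-3, then returns 8
compute2: extra=-3, then count=3, then (min(count, step) != (3 - 7)) is true, then count=-3, then returns 12
8 against 12: the behavior changed.
verdict: not equivalent; witness: base=1, step=-5


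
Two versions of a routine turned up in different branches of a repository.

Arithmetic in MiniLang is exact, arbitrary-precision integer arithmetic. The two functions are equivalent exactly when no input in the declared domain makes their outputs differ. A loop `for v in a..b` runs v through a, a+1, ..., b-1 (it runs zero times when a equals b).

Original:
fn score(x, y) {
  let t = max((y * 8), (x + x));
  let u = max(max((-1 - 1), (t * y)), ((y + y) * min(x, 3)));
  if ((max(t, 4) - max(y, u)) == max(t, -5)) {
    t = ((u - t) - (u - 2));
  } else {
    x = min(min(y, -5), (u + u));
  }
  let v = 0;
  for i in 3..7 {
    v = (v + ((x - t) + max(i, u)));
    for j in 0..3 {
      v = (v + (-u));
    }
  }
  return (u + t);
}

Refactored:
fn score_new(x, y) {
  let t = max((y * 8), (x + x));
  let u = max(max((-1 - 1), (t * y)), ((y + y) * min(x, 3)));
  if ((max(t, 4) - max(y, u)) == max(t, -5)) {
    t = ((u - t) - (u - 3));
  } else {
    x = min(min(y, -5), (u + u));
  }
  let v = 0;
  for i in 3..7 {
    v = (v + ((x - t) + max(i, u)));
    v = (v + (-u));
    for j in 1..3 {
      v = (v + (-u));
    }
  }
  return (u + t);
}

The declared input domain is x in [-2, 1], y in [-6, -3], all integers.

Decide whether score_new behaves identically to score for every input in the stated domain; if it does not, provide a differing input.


At x=-1, y=-3: score gives 10, score_new gives 11.
verdict: not equivalent; witness: x=-1, y=-3


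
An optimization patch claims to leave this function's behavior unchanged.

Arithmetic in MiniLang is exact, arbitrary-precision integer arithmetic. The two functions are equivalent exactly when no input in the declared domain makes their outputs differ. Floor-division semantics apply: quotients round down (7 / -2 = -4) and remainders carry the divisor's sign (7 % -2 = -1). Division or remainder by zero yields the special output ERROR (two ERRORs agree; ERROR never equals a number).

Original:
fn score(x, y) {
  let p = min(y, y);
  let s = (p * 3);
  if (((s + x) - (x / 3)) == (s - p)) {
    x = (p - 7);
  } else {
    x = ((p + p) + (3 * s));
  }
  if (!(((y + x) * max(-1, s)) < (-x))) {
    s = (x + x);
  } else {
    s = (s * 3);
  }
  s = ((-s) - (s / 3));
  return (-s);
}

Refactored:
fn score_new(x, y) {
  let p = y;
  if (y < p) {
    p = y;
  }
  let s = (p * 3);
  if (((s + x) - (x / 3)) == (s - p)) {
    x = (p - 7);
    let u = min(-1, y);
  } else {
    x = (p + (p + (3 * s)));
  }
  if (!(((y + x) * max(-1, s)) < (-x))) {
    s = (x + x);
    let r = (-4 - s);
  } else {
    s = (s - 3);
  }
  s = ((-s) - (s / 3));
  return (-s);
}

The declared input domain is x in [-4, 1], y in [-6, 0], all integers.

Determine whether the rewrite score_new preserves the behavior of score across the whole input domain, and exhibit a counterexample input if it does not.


Input x=-1, y=0: 0 from score versus -4 from score_new.
verdict: not equivalent; witness: x=-1, y=0


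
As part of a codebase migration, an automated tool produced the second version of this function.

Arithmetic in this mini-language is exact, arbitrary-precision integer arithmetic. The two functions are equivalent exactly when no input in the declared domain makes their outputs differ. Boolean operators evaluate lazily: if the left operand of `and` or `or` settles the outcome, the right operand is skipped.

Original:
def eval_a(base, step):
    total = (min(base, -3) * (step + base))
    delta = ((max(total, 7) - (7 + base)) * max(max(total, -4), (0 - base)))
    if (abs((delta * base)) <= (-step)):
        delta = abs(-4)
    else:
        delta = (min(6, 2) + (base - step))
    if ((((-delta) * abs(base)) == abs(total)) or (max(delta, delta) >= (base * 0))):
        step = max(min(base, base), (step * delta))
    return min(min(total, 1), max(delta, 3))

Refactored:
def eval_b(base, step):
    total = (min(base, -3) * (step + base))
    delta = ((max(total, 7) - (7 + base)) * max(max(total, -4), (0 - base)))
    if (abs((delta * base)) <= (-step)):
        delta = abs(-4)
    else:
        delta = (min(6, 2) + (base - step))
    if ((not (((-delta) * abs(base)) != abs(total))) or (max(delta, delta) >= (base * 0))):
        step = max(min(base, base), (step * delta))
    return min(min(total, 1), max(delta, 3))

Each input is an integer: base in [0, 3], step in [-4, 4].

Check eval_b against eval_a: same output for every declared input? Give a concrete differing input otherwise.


The two are interchangeable: boolean connective usage differs; also comparison usage differs, and every declared input agrees.
Tracing base=1, step=4: eval_a: total becomes -15; next delta becomes 1; next (abs((delta * base)) <= (-step)) evaluates to false; next delta becomes -1; next ((((-delta) * abs(base)) == abs(total)) or (max(delta, delta) >= (base * 0))) evaluates to false; next final value -15 | eval_b: total becomes -15; next delta becomes 1; next (abs((delta * base)) <= (-step)) evaluates to false; next delta becomes -1; next ((not (((-delta) * abs(base)) != abs(total))) or (max(delta, delta) >= (base * 0))) evaluates to false; next final value -15 — matching result -15.
Across all 36 domain points the two functions coincide.
verdict: equivalent


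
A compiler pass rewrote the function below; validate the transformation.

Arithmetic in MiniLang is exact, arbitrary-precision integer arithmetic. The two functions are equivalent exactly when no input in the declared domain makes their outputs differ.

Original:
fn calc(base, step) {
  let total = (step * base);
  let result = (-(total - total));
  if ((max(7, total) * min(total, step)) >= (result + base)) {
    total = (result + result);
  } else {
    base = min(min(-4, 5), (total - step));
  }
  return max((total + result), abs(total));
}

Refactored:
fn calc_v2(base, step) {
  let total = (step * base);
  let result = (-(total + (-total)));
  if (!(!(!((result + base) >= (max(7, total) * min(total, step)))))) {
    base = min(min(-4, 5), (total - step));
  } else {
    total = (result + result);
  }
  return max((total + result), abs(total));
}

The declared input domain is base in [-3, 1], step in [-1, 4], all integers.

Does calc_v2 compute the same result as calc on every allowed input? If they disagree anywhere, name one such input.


Not equivalent: base=-3, step=-1 separates them (3 vs 0).
calc: total=3, then result=0, then ((max(7, total) * min(total, step)) >= (result + base)) is false, then base=-4, then returns 3
calc_v2: total=3, then result=0, then (!(!(!((result + base) >= (max(7, total) * min(total, step)))))) is false, then total=0, then returns 0
verdict: not equivalent; witness: base=-3, step=-1


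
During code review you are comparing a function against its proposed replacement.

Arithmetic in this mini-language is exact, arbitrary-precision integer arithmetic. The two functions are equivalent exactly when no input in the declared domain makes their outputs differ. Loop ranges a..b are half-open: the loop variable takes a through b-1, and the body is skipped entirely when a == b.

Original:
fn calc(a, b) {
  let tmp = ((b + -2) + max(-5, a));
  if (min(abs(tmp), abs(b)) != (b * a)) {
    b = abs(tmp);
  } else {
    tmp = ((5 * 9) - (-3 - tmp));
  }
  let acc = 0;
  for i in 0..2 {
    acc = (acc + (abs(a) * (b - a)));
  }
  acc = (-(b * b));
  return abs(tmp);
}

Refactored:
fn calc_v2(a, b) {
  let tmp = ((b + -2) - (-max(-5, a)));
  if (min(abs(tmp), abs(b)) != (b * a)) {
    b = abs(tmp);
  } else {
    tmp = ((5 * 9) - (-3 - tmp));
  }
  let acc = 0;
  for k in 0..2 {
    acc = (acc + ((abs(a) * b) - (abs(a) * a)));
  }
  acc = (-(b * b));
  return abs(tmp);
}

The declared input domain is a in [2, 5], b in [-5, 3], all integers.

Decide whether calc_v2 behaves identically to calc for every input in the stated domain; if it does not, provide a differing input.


Equivalent — the differences include local variable names differ, plus min/max/abs usage differs, plus arithmetic usage differs, yet no declared input distinguishes the two.
One worked example (a=5, b=-2) — calc: tmp := 1 | (min(abs(tmp), abs(b)) != (b * a)): true | b := 1 | acc := 0 | iter i=0: | acc := -20 | iter i=1: | acc := -40 | acc := -1 | result 1; calc_v2: tmp := 1 | (min(abs(tmp), abs(b)) != (b * a)): true | b := 1 | acc := 0 | iter k=0: | acc := -20 | iter k=1: | acc := -40 | acc := -1 | result 1; agreement on 1.
Across all 36 domain points the two functions coincide.
verdict: equivalent


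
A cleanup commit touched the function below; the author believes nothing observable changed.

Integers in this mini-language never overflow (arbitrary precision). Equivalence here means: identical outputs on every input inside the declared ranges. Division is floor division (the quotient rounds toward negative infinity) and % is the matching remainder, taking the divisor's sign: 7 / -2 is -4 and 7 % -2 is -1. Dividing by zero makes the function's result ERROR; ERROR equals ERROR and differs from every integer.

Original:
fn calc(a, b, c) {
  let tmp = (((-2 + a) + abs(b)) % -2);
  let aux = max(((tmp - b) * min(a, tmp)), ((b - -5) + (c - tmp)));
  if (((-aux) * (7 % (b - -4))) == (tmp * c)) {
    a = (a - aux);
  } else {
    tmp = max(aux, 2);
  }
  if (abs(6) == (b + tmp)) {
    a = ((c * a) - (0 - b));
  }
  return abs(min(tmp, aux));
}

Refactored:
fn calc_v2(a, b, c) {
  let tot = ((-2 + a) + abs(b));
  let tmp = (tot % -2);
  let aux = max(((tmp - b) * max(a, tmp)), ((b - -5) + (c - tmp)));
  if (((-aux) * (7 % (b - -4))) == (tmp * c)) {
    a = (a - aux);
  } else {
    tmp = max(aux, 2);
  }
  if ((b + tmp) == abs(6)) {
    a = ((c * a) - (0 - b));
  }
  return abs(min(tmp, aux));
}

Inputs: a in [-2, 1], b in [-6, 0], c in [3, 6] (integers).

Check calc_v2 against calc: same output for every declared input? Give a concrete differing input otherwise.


At a=1, b=-6, c=3: calc gives 3, calc_v2 gives 5.
verdict: not equivalent; witness: a=1, b=-6, c=3


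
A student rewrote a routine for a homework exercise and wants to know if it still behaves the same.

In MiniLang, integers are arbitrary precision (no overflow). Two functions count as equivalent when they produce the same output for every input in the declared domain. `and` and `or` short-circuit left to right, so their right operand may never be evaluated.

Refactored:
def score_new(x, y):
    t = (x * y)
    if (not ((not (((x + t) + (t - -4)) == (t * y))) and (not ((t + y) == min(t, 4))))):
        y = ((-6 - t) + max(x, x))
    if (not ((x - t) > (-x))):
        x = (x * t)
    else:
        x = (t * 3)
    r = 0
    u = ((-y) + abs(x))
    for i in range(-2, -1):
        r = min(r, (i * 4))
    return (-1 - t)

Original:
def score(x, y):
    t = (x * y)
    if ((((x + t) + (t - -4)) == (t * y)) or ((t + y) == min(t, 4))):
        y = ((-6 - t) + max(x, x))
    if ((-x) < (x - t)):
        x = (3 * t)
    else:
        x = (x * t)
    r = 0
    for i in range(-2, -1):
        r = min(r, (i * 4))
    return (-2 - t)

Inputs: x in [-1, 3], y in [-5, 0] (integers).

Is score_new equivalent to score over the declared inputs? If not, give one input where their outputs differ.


x=-1, y=-5 yields -7 from score but -6 from score_new.
verdict: not equivalent; witness: x=-1, y=-5


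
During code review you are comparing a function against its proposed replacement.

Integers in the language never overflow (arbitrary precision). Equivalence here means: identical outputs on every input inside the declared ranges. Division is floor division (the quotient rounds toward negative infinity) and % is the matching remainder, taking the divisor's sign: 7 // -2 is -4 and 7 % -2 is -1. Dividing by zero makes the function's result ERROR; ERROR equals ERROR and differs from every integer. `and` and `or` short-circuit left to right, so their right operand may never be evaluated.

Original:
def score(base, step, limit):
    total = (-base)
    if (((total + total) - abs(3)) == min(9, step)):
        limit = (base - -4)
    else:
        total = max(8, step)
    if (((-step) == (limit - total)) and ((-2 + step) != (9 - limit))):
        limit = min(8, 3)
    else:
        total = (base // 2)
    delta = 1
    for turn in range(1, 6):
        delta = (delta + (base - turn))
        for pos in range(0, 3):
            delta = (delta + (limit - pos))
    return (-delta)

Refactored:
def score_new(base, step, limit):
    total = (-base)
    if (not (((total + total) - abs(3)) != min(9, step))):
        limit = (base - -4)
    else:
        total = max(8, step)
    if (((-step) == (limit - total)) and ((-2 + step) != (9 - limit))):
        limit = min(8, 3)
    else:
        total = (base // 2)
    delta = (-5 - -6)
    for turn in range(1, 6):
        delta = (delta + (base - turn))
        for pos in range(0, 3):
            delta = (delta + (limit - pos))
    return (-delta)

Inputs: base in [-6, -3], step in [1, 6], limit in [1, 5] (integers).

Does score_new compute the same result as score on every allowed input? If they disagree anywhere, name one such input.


Reading the diff, among the changes: comparison usage differs, plus boolean connective usage differs, plus arithmetic usage differs, plus constant usage differs.
As a probe, take base=-4, step=5, limit=5: score runs total = 4; (((total + total) - abs(3)) == min(9, step)) -> true; limit = 0; (((-step) == (limit - total)) and ((-2 + step) != (9 - limit))) -> false; total = -2; delta = 1; [turn=1]; delta = -4; [pos=0]; delta = -4; [pos=1]; delta = -5; [pos=2]; delta = -7; [turn=2]; delta = -13; [pos=0]; delta = -13; [pos=1]; delta = -14; [pos=2]; delta = -16; [turn=3]; delta = -23; [pos=0]; delta = -23; [pos=1]; delta = -24; [pos=2]; delta = -26; [turn=4]; delta = -34; [pos=0]; delta = -34; [pos=1]; delta = -35; [pos=2]; delta = -37; [turn=5]; delta = -46; [pos=0]; delta = -46; [pos=1]; delta = -47; [pos=2]; delta = -49; return 49; score_new runs total = 4; (not (((total + total) - abs(3)) != min(9, step))) -> true; limit = 0; (((-step) == (limit - total)) and ((-2 + step) != (9 - limit))) -> false; total = -2; delta = 1; [turn=1]; delta = -4; [pos=0]; delta = -4; [pos=1]; delta = -5; [pos=2]; delta = -7; [turn=2]; delta = -13; [pos=0]; delta = -13; [pos=1]; delta = -14; [pos=2]; delta = -16; [turn=3]; delta = -23; [pos=0]; delta = -23; [pos=1]; delta = -24; [pos=2]; delta = -26; [turn=4]; delta = -34; [pos=0]; delta = -34; [pos=1]; delta = -35; [pos=2]; delta = -37; [turn=5]; delta = -46; [pos=0]; delta = -46; [pos=1]; delta = -47; [pos=2]; delta = -49; return 49; both end at 49.
Sweeping the whole domain (120 inputs) finds no disagreement.
verdict: equivalent
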